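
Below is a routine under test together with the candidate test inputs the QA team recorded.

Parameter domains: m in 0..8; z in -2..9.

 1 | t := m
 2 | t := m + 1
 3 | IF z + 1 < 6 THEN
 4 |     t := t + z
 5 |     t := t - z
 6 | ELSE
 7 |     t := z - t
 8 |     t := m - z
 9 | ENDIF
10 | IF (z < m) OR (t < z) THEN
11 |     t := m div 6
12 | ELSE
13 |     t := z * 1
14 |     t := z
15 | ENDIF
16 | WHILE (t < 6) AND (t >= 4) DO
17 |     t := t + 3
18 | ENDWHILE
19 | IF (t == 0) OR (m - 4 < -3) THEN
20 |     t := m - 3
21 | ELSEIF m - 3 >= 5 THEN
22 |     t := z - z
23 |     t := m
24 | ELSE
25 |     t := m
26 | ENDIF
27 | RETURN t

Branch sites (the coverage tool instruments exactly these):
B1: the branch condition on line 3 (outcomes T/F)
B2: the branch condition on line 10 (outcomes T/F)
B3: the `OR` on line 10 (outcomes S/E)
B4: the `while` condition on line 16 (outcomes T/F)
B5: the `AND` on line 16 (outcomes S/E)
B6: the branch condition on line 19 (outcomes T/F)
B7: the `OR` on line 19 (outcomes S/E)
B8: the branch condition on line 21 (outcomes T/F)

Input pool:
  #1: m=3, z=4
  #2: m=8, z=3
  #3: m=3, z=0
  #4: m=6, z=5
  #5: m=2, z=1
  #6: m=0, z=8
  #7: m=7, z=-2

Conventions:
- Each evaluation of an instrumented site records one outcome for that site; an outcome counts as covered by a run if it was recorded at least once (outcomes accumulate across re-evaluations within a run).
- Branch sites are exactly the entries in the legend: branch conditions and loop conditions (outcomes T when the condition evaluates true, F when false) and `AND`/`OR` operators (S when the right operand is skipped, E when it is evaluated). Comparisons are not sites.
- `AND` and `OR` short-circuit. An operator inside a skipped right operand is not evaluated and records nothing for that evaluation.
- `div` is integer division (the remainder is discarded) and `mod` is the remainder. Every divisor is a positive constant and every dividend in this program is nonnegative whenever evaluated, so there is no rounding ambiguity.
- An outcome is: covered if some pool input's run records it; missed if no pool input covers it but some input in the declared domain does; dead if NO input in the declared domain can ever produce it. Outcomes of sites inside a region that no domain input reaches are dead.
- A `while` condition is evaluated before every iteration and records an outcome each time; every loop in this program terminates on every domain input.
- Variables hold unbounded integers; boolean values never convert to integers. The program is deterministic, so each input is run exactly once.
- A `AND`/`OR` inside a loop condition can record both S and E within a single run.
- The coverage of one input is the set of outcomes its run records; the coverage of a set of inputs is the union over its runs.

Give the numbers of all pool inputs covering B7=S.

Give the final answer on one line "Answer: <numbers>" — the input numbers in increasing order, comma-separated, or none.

input #1 (m=3, z=4): never hits B7=S
input #2 (m=8, z=3): never hits B7=S
input #3 (m=3, z=0): hits B7=S
input #4 (m=6, z=5): never hits B7=S
input #5 (m=2, z=1): hits B7=S
input #6 (m=0, z=8): hits B7=S
input #7 (m=7, z=-2): never hits B7=S

Answer: 3, 5, 6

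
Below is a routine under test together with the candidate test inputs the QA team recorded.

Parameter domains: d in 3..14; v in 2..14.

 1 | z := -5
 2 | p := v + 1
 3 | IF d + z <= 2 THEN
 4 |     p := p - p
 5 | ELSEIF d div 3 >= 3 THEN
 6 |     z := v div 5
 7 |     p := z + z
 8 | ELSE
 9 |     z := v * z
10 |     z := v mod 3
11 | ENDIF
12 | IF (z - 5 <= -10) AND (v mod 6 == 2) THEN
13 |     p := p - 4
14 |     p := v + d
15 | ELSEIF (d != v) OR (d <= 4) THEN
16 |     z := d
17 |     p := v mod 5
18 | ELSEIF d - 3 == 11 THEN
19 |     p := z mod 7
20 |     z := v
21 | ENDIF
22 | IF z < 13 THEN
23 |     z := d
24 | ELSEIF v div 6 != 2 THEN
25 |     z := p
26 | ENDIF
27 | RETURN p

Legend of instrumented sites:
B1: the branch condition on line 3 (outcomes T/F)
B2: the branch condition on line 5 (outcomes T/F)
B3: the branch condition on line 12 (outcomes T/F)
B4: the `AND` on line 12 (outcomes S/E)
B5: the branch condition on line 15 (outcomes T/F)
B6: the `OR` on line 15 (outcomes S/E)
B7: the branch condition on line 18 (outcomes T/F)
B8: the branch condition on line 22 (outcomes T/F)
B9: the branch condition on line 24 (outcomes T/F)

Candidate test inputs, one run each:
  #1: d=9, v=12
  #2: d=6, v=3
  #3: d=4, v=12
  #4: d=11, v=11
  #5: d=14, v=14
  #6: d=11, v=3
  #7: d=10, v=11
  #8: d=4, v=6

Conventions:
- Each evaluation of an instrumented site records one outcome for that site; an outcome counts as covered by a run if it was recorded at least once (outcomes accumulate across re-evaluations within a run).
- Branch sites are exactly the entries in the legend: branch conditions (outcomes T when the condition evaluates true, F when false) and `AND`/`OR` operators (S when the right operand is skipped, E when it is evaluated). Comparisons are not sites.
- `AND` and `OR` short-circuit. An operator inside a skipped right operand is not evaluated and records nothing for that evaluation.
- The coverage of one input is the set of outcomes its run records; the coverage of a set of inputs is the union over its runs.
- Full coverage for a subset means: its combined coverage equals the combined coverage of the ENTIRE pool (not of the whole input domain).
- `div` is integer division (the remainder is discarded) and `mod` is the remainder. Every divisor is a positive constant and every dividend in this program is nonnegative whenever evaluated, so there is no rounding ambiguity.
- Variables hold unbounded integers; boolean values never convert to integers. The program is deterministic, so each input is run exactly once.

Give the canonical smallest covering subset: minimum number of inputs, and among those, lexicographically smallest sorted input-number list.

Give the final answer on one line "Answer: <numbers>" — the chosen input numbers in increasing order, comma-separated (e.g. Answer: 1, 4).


test 1 (d=9, v=12) fires B1->F, B2->T, B4->S, B3->F, B6->S, B5->T, B8->T; hits B1=F, B2=T, B3=F, B4=S, B5=T, B6=S, B8=T
test 2 (d=6, v=3) fires B1->T, B4->E, B3->F, B6->S, B5->T, B8->T; hits B1=T, B3=F, B4=E, B5=T, B6=S, B8=T
test 3 (d=4, v=12) fires B1->T, B4->E, B3->F, B6->S, B5->T, B8->T; hits B1=T, B3=F, B4=E, B5=T, B6=S, B8=T
test 4 (d=11, v=11) fires B1->F, B2->T, B4->S, B3->F, B6->E, B5->F, B7->F, B8->T; hits B1=F, B2=T, B3=F, B4=S, B5=F, B6=E, B7=F, B8=T
test 5 (d=14, v=14) fires B1->F, B2->T, B4->S, B3->F, B6->E, B5->F, B7->T, B8->F, B9->F; hits B1=F, B2=T, B3=F, B4=S, B5=F, B6=E, B7=T, B8=F, B9=F
test 6 (d=11, v=3) fires B1->F, B2->T, B4->S, B3->F, B6->S, B5->T, B8->T; hits B1=F, B2=T, B3=F, B4=S, B5=T, B6=S, B8=T
test 7 (d=10, v=11) fires B1->F, B2->T, B4->S, B3->F, B6->S, B5->T, B8->T; hits B1=F, B2=T, B3=F, B4=S, B5=T, B6=S, B8=T
test 8 (d=4, v=6) fires B1->T, B4->E, B3->F, B6->S, B5->T, B8->T; hits B1=T, B3=F, B4=E, B5=T, B6=S, B8=T
union over all inputs: B1=T, B1=F, B2=T, B3=F, B4=S, B4=E, B5=T, B5=F, B6=S, B6=E, B7=T, B7=F, B8=T, B8=F, B9=F (15 outcomes)
size 1 is not enough: best union over all size-1 subsets is 9/15
size 2 is not enough: best union over all size-2 subsets is 14/15
at size 3, {2, 4, 5} reaches all 15 outcomes; every lexicographically earlier size-3 subset fails
Answer: 2, 4, 5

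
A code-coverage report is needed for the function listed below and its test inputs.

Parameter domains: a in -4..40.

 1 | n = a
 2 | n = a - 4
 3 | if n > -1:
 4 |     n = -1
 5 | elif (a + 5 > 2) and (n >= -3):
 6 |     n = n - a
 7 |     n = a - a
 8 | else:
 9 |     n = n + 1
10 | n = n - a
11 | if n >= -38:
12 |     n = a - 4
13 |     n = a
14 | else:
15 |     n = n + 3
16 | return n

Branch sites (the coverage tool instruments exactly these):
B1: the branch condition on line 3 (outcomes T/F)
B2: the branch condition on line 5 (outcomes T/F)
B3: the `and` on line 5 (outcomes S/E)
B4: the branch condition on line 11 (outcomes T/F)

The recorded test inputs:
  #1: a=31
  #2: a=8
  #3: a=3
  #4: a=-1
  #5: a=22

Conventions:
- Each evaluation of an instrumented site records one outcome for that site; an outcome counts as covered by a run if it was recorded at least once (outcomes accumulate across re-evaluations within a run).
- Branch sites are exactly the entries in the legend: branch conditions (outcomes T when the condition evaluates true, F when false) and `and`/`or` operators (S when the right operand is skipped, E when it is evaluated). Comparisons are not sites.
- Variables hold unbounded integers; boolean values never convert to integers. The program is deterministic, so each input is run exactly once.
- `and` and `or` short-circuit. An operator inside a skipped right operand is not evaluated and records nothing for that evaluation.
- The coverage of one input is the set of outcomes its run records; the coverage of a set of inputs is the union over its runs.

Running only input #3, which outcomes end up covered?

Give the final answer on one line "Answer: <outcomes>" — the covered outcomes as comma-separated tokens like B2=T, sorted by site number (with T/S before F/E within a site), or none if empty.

Running input #3 (a=3), event by event:
  B1->F, B3->E, B2->T, B4->T
deduplicating events, the covered set is: B1=F, B2=T, B3=E, B4=T

Answer: B1=F, B2=T, B3=E, B4=T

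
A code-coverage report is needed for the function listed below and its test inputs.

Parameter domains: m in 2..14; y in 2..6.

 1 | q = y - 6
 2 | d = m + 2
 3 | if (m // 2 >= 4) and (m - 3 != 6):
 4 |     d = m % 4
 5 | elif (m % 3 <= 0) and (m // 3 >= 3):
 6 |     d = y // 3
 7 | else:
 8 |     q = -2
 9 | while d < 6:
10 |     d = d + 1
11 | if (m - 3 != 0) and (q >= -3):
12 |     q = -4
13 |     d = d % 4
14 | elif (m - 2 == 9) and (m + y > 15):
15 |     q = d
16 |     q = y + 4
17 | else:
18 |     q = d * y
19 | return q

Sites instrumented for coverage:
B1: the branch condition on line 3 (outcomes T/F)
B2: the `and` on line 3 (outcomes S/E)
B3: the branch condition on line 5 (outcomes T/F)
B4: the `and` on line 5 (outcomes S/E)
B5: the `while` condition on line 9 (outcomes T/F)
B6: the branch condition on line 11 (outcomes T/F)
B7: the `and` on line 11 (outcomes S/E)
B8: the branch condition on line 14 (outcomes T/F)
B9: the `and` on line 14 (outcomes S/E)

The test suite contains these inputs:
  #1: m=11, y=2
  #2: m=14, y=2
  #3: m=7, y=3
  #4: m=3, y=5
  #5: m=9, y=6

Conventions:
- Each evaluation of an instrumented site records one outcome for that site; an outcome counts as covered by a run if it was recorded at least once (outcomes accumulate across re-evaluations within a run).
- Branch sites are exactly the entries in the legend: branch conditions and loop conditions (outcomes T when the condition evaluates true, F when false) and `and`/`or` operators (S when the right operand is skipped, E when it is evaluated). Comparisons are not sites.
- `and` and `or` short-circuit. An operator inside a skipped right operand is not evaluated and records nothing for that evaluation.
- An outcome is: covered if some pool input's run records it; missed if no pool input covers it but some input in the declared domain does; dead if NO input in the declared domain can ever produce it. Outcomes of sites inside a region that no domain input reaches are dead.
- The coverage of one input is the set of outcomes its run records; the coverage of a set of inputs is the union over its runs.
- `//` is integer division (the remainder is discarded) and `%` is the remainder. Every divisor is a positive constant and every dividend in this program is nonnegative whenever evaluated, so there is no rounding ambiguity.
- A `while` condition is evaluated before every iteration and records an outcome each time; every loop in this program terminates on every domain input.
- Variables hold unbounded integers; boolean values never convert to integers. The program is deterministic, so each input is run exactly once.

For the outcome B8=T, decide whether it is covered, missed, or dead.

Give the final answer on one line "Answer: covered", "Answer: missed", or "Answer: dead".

no pool input records B8=T
checking all 65 inputs in the declared domain: B8=T is never recorded -> dead

Answer: dead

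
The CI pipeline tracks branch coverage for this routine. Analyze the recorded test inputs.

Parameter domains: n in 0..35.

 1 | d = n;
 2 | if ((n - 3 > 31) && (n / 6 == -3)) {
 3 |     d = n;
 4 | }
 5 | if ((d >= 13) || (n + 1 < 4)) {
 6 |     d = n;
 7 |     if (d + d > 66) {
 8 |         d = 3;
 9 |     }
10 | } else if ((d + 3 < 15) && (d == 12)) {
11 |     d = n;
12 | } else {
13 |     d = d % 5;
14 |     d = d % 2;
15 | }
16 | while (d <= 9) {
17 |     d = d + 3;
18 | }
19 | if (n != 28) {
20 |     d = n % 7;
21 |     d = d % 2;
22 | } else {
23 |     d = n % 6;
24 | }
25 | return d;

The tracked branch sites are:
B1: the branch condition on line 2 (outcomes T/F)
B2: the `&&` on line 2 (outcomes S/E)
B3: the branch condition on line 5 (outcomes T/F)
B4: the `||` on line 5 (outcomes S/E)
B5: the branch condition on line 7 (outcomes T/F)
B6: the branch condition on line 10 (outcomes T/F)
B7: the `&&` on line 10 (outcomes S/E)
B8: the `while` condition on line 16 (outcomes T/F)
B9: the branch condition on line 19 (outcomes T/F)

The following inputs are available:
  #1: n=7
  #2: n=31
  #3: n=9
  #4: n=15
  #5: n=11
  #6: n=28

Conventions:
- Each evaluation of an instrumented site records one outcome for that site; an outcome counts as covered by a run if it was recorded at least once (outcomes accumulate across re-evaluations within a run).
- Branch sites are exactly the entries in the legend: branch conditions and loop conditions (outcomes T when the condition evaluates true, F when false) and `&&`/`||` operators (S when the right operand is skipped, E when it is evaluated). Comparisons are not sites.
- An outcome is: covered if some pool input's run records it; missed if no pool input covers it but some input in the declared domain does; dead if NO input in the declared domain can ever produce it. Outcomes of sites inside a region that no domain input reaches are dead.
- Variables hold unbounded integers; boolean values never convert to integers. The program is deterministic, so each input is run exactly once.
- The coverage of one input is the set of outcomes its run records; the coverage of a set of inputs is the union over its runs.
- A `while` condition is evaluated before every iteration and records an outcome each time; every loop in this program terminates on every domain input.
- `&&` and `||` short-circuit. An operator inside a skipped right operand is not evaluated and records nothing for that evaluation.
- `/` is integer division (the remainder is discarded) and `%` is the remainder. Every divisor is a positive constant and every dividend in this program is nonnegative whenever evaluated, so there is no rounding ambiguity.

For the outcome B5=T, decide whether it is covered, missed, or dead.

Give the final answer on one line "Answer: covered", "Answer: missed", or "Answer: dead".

no pool input records B5=T
but domain input (n=34) does record it -> reachable, so missed

Answer: missed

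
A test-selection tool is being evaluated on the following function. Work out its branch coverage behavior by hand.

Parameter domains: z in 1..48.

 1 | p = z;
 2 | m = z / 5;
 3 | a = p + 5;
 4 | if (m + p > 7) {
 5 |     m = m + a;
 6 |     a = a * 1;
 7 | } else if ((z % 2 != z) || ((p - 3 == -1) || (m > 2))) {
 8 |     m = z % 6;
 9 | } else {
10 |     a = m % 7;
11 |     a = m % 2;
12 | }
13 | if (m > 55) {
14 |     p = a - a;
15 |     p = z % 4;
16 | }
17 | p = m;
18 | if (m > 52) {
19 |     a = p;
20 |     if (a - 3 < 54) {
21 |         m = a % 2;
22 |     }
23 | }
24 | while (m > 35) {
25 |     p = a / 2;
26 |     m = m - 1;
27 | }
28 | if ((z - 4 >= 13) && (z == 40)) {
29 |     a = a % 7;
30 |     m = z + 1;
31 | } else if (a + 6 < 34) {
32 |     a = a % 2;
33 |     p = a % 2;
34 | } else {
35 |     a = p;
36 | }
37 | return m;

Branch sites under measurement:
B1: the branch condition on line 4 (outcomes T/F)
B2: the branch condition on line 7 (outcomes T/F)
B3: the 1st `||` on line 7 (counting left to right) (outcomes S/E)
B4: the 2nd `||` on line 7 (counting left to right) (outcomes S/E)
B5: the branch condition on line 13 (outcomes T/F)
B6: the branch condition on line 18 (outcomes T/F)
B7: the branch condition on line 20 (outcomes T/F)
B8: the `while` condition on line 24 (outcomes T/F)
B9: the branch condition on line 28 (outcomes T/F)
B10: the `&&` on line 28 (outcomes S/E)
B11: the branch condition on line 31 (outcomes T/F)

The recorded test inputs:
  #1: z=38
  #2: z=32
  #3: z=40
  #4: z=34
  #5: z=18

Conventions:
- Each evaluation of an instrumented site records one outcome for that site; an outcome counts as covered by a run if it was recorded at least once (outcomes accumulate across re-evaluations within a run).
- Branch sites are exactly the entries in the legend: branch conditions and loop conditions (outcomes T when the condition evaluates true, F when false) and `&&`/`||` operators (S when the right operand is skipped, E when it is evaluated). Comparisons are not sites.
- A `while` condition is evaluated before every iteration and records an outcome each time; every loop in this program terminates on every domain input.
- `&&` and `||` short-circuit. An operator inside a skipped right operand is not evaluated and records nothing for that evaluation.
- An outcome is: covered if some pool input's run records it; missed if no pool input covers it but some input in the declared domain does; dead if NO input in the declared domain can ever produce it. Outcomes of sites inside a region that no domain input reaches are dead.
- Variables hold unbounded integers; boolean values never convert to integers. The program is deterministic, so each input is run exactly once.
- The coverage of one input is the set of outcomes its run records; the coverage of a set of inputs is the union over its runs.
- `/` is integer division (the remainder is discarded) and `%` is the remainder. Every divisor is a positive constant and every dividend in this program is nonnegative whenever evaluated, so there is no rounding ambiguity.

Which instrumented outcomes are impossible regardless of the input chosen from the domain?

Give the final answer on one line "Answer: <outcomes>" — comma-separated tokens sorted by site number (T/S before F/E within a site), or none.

exhaustive pass over the 48-input domain:
  B4=S: never recorded by any domain input -> dead
  reachable outcomes have witnesses, e.g. B1=T (e.g. z=7), B1=F (e.g. z=1), B2=T (e.g. z=2), B2=F (e.g. z=1)

Answer: B4=S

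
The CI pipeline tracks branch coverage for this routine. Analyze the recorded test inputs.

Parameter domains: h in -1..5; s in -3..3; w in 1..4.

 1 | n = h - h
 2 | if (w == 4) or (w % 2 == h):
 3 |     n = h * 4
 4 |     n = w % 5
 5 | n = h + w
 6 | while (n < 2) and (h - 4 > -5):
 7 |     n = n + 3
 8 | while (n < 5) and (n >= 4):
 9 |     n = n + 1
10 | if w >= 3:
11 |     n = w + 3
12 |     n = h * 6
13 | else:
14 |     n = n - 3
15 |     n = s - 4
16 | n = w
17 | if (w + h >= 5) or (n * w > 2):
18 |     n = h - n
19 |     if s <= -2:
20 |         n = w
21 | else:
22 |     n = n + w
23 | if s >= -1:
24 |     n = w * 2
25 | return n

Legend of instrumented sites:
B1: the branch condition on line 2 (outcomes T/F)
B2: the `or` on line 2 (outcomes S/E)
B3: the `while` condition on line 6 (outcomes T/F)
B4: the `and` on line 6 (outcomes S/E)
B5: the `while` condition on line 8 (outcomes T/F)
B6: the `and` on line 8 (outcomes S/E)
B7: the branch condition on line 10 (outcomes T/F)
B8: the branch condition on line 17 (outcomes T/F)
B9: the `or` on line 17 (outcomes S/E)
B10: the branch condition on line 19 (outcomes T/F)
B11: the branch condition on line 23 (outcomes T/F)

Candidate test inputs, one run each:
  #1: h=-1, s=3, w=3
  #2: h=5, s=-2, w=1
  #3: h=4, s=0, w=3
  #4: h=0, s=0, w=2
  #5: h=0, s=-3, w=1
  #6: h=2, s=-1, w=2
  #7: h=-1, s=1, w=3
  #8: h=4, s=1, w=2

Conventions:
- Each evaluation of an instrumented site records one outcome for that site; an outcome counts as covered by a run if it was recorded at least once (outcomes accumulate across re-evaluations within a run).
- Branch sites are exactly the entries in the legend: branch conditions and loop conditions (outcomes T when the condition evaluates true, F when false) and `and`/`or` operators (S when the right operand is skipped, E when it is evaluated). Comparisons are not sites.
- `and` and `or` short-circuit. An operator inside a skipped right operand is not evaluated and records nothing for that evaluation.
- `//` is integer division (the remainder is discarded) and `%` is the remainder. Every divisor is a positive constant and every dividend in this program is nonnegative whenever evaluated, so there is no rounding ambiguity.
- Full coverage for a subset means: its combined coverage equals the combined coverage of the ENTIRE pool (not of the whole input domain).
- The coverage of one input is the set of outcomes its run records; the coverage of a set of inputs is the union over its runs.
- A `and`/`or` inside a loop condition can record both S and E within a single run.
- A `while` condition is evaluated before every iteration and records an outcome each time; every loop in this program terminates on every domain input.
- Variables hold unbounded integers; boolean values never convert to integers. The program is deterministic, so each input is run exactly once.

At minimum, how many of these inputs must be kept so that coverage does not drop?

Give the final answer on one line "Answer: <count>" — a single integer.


input #1, h=-1, s=3, w=3: events B2->E, B1->F, B4->S, B3->F, B6->E, B5->F, B7->T, B9->E, B8->T, B10->F, B11->T; outcomes B1=F, B2=E, B3=F, B4=S, B5=F, B6=E, B7=T, B8=T, B9=E, B10=F, B11=T
input #2, h=5, s=-2, w=1: events B2->E, B1->F, B4->S, B3->F, B6->S, B5->F, B7->F, B9->S, B8->T, B10->T, B11->F; outcomes B1=F, B2=E, B3=F, B4=S, B5=F, B6=S, B7=F, B8=T, B9=S, B10=T, B11=F
input #3, h=4, s=0, w=3: events B2->E, B1->F, B4->S, B3->F, B6->S, B5->F, B7->T, B9->S, B8->T, B10->F, B11->T; outcomes B1=F, B2=E, B3=F, B4=S, B5=F, B6=S, B7=T, B8=T, B9=S, B10=F, B11=T
input #4, h=0, s=0, w=2: events B2->E, B1->T, B4->S, B3->F, B6->E, B5->F, B7->F, B9->E, B8->T, B10->F, B11->T; outcomes B1=T, B2=E, B3=F, B4=S, B5=F, B6=E, B7=F, B8=T, B9=E, B10=F, B11=T
input #5, h=0, s=-3, w=1: events B2->E, B1->F, B4->E, B3->T, B4->S, B3->F, B6->E, B5->T, B6->S, B5->F, B7->F, B9->E, B8->F, B11->F; outcomes B1=F, B2=E, B3=T, B3=F, B4=S, B4=E, B5=T, B5=F, B6=S, B6=E, B7=F, B8=F, B9=E, B11=F
input #6, h=2, s=-1, w=2: events B2->E, B1->F, B4->S, B3->F, B6->E, B5->T, B6->S, B5->F, B7->F, B9->E, B8->T, B10->F, B11->T; outcomes B1=F, B2=E, B3=F, B4=S, B5=T, B5=F, B6=S, B6=E, B7=F, B8=T, B9=E, B10=F, B11=T
input #7, h=-1, s=1, w=3: events B2->E, B1->F, B4->S, B3->F, B6->E, B5->F, B7->T, B9->E, B8->T, B10->F, B11->T; outcomes B1=F, B2=E, B3=F, B4=S, B5=F, B6=E, B7=T, B8=T, B9=E, B10=F, B11=T
input #8, h=4, s=1, w=2: events B2->E, B1->F, B4->S, B3->F, B6->S, B5->F, B7->F, B9->S, B8->T, B10->F, B11->T; outcomes B1=F, B2=E, B3=F, B4=S, B5=F, B6=S, B7=F, B8=T, B9=S, B10=F, B11=T
the full pool covers 21 outcomes: B1=T, B1=F, B2=E, B3=T, B3=F, B4=S, B4=E, B5=T, B5=F, B6=S, B6=E, B7=T, B7=F, B8=T, B8=F, B9=S, B9=E, B10=T, B10=F, B11=T, B11=F
checked all size-1 subsets: none covers 21 outcomes (max 14/21)
checked all size-2 subsets: none covers 21 outcomes (max 19/21)
checked all size-3 subsets: none covers 21 outcomes (max 20/21)
at size 4, {1, 2, 4, 5} reaches all 21 outcomes; every lexicographically earlier size-4 subset fails
Answer: 4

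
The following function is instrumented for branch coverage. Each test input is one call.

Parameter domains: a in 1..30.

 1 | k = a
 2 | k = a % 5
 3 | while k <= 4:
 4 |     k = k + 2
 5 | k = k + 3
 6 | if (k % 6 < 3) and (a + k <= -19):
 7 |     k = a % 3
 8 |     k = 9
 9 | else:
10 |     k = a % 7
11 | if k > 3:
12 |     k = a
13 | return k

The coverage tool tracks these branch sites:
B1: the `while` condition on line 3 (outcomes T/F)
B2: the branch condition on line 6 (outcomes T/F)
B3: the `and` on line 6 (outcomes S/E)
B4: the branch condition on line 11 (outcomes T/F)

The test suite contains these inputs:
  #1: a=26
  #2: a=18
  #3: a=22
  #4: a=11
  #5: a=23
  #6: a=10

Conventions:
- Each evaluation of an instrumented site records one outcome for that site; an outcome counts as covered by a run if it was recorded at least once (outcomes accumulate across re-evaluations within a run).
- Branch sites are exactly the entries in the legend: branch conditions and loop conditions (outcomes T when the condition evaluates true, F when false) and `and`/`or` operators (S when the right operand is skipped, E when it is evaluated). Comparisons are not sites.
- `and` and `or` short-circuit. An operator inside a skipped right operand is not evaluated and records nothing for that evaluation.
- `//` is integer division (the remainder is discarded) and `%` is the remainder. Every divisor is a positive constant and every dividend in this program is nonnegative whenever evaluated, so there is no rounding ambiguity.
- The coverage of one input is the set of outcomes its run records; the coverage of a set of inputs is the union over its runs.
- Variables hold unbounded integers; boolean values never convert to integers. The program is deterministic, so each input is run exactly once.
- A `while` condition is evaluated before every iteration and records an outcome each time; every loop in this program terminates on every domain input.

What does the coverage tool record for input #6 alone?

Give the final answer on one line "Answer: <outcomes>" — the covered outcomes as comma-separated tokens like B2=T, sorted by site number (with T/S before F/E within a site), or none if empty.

Running input #6 (a=10), event by event:
  B1->T, B1->T, B1->T, B1->F, B3->S, B2->F, B4->F
deduplicating events, the covered set is: B1=T, B1=F, B2=F, B3=S, B4=F

Answer: B1=T, B1=F, B2=F, B3=S, B4=F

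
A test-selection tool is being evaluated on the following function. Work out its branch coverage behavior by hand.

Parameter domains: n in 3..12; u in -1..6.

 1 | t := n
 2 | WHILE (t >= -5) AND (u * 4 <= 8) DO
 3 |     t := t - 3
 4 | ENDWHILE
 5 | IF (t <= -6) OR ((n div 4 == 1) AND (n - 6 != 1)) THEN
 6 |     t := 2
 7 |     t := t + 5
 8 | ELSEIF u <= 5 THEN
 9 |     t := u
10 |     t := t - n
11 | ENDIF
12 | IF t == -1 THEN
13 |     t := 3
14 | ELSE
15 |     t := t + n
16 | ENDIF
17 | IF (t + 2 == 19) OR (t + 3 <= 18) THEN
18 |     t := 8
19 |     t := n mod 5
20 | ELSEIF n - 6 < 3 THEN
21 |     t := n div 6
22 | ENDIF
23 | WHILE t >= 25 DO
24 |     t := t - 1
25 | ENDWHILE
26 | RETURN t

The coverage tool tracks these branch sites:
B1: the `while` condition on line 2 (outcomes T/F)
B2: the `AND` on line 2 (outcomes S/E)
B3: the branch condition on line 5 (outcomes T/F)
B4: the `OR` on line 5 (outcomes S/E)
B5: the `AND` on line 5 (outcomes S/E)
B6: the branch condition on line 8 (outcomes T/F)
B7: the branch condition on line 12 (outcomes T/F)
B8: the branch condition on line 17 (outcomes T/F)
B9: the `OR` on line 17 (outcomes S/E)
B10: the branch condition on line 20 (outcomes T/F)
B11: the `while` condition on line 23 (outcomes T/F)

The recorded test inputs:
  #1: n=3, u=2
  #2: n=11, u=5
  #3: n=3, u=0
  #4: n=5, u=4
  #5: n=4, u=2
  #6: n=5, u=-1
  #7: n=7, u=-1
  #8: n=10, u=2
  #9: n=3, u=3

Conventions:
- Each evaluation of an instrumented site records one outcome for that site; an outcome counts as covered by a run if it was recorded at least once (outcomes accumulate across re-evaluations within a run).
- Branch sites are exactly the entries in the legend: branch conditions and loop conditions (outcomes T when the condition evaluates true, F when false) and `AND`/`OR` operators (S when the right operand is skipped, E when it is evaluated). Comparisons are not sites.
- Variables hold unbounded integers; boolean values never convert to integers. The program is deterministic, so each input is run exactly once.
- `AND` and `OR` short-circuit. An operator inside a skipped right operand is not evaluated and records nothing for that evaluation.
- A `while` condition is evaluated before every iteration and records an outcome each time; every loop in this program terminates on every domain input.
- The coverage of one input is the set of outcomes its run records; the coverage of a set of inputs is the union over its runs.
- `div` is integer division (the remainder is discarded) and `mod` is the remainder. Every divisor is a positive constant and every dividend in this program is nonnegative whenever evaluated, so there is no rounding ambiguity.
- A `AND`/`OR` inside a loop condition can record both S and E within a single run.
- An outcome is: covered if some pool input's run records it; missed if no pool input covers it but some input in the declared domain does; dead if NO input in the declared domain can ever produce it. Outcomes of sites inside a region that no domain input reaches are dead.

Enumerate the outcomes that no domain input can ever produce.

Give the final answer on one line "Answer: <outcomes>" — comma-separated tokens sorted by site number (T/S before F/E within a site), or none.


exhaustive pass over the 80-input domain:
  B7=T: never recorded by any domain input -> dead
  B11=T: never recorded by any domain input -> dead
  reachable outcomes have witnesses, e.g. B1=T (e.g. n=3, u=-1), B1=F (e.g. n=3, u=-1), B2=S (e.g. n=3, u=-1), B2=E (e.g. n=3, u=-1)
Answer: B7=T, B11=T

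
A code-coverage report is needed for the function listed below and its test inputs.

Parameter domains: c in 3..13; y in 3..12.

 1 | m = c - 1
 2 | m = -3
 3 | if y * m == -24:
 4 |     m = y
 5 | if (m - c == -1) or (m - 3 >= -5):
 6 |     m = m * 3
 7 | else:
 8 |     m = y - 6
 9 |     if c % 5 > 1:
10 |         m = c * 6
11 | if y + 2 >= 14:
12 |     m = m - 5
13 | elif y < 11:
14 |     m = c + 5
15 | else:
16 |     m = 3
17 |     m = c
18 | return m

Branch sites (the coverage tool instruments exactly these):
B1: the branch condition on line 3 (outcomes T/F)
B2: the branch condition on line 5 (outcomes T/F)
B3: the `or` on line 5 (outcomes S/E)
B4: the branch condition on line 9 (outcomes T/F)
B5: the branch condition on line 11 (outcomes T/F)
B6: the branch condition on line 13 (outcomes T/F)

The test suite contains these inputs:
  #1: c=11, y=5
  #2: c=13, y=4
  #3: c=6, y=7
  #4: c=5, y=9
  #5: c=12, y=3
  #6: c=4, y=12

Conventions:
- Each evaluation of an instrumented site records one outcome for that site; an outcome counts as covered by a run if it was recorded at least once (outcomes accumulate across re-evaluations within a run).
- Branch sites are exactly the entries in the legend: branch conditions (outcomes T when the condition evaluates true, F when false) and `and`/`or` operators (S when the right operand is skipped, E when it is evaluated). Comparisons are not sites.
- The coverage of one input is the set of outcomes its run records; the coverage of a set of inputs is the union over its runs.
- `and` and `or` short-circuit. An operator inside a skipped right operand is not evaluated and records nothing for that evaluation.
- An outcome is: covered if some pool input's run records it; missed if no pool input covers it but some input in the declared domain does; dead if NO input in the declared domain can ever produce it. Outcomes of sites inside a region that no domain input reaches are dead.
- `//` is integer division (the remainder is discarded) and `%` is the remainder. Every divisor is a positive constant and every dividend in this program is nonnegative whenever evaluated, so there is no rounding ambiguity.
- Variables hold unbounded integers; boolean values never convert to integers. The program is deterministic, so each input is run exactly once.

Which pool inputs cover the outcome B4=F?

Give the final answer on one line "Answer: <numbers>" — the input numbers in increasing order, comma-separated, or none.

input #1 (c=11, y=5): covers B4=F
input #2 (c=13, y=4): misses B4=F
input #3 (c=6, y=7): covers B4=F
input #4 (c=5, y=9): covers B4=F
input #5 (c=12, y=3): misses B4=F
input #6 (c=4, y=12): misses B4=F

Answer: 1, 3, 4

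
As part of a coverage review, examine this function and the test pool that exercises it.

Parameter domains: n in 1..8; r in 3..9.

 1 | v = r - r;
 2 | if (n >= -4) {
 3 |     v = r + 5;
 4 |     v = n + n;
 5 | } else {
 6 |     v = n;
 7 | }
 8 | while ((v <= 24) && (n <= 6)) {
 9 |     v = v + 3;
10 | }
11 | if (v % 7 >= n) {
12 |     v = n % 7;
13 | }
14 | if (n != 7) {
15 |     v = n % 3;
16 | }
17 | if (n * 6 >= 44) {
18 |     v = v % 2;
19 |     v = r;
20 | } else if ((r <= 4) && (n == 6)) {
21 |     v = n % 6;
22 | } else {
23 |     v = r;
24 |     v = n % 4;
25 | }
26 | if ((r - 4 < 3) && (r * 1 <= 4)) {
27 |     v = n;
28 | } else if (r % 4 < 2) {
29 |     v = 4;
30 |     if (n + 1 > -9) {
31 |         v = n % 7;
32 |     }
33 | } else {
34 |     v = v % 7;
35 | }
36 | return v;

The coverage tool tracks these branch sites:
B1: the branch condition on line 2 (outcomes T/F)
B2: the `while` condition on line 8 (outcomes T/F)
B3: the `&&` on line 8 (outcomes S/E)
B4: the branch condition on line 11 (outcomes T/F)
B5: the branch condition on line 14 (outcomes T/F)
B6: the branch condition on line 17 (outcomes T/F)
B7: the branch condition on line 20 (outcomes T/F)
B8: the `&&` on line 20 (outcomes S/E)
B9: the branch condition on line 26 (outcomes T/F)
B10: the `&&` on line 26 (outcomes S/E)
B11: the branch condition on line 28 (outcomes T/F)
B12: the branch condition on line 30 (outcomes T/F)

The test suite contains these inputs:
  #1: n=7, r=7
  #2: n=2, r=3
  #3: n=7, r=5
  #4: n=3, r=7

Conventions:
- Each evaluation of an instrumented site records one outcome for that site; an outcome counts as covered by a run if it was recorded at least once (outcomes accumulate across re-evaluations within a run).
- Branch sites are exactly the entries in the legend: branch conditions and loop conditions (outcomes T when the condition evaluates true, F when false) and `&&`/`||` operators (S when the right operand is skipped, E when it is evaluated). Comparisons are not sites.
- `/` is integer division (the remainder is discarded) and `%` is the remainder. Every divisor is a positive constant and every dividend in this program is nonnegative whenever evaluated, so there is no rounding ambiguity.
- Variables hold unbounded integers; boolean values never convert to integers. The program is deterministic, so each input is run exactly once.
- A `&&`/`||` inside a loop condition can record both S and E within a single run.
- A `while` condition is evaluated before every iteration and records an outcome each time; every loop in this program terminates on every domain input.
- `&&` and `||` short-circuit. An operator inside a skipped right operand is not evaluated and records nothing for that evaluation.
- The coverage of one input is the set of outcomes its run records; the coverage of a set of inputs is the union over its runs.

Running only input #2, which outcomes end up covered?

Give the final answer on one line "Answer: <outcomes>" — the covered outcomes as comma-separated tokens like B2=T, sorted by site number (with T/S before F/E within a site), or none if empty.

Event log for input #2 (n=2, r=3):
  B1->T, B3->E, B2->T, B3->E, B2->T, B3->E, B2->T, B3->E, B2->T, B3->E
  B2->T, B3->E, B2->T, B3->E, B2->T, B3->S, B2->F, B4->T, B5->T, B6->F
  B8->E, B7->F, B10->E, B9->T
distinct outcomes covered: B1=T, B2=T, B2=F, B3=S, B3=E, B4=T, B5=T, B6=F, B7=F, B8=E, B9=T, B10=E

Answer: B1=T, B2=T, B2=F, B3=S, B3=E, B4=T, B5=T, B6=F, B7=F, B8=E, B9=T, B10=E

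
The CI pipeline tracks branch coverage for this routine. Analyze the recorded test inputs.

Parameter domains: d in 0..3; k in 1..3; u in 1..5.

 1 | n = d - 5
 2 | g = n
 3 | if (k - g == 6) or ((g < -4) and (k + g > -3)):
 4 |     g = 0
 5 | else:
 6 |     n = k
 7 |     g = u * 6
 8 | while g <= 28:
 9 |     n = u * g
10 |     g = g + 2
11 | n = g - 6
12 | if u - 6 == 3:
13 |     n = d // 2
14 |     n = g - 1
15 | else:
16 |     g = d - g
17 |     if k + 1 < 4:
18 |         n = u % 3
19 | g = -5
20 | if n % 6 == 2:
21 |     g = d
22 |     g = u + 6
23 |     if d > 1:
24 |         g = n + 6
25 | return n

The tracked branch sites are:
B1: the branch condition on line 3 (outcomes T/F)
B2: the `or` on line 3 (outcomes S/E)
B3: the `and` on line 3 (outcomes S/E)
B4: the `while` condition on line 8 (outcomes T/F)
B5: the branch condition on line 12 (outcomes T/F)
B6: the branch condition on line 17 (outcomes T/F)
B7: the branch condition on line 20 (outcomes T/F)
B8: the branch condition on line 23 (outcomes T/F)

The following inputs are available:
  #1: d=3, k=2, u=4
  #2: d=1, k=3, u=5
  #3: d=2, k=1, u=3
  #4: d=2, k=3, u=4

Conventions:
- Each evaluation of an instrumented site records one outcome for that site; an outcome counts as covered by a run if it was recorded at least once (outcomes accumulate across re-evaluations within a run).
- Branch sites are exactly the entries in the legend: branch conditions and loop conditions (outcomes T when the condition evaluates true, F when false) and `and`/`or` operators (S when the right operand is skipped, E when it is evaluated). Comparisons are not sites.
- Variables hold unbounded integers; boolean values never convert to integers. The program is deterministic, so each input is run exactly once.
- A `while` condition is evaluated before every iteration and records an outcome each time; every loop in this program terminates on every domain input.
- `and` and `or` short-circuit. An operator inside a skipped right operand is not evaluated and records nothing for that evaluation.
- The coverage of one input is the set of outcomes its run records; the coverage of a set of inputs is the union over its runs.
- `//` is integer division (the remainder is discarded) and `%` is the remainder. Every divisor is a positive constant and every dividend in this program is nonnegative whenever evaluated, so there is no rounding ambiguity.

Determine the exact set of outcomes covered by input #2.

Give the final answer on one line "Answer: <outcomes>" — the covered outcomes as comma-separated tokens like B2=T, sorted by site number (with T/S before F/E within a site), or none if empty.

Running input #2 (d=1, k=3, u=5), event by event:
  B2->E, B3->S, B1->F, B4->F, B5->F, B6->F, B7->F
deduplicating events, the covered set is: B1=F, B2=E, B3=S, B4=F, B5=F, B6=F, B7=F

Answer: B1=F, B2=E, B3=S, B4=F, B5=F, B6=F, B7=F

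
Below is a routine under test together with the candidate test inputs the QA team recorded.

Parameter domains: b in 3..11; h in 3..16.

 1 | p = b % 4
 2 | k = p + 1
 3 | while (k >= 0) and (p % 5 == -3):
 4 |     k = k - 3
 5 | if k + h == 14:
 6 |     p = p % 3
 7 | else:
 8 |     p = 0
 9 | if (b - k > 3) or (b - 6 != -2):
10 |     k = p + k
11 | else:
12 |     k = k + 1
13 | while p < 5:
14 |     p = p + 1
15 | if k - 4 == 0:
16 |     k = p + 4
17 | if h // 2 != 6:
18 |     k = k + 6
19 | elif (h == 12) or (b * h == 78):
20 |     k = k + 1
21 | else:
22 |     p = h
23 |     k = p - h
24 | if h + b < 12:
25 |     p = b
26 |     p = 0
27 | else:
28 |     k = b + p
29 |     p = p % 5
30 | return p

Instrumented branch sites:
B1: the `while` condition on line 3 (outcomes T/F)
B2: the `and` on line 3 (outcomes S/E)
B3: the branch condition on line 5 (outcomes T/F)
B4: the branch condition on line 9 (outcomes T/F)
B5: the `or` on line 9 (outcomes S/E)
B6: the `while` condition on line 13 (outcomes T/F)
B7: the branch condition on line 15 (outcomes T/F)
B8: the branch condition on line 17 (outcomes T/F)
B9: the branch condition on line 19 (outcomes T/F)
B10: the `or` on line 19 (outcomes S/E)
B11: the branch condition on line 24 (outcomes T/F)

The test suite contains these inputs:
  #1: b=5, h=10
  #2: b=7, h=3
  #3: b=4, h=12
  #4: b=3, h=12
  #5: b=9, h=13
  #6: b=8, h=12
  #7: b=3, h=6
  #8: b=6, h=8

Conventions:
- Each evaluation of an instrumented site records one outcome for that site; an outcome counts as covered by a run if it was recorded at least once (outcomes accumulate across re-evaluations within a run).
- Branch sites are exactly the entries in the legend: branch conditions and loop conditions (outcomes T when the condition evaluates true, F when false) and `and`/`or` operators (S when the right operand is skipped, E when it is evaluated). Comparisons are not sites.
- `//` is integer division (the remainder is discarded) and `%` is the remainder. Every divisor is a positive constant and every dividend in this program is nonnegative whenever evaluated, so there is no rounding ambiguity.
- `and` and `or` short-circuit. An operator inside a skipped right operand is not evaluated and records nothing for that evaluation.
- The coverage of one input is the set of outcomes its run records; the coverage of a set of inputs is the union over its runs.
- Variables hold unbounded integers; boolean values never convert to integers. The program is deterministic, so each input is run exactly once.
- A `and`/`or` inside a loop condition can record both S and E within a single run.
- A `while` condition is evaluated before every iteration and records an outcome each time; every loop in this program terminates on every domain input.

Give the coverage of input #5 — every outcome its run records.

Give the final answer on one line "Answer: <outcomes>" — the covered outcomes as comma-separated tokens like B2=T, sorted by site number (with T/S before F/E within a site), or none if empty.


Tracing the run of input #5 (b=9, h=13):
  B2->E, B1->F, B3->F, B5->S, B4->T, B6->T, B6->T, B6->T, B6->T, B6->T
  B6->F, B7->F, B8->F, B10->E, B9->F, B11->F
collecting distinct outcomes: B1=F, B2=E, B3=F, B4=T, B5=S, B6=T, B6=F, B7=F, B8=F, B9=F, B10=E, B11=F
Answer: B1=F, B2=E, B3=F, B4=T, B5=S, B6=T, B6=F, B7=F, B8=F, B9=F, B10=E, B11=F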